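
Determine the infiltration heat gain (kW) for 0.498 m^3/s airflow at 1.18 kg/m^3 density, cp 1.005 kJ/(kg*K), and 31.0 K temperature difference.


Q = V_dot * rho * cp * dT
Q = 0.498 * 1.18 * 1.005 * 31.0
Q = 18.308 kW

18.308


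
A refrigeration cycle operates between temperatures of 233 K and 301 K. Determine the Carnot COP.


dT = 301 - 233 = 68 K
COP_carnot = T_cold / dT = 233 / 68
COP_carnot = 3.426

3.426


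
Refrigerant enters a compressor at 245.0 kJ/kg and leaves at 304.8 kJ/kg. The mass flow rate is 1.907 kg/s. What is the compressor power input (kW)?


dh = 304.8 - 245.0 = 59.8 kJ/kg
W = m_dot * dh = 1.907 * 59.8 = 114.04 kW

114.04


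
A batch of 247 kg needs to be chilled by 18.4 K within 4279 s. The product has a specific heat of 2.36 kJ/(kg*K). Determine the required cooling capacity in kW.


Q = m * cp * dT / t
Q = 247 * 2.36 * 18.4 / 4279
Q = 2.507 kW

2.507


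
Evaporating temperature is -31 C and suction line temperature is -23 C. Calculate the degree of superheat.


Superheat = T_suction - T_evap
Superheat = -23 - (-31)
Superheat = 8 K

8


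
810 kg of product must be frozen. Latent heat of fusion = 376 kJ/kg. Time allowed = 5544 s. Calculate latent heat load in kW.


Q_lat = m * h_fg / t
Q_lat = 810 * 376 / 5544
Q_lat = 54.94 kW

54.94


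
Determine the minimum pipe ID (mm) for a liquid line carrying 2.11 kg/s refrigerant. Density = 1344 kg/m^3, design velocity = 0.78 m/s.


A = m_dot / (rho * v) = 2.11 / (1344 * 0.78) = 0.0020127442 m^2
d = sqrt(4*A/pi) * 1000
d = 50.6 mm

50.6


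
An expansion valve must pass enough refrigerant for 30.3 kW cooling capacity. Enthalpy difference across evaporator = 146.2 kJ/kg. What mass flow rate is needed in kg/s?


m_dot = Q / dh
m_dot = 30.3 / 146.2
m_dot = 0.2073 kg/s

0.2073


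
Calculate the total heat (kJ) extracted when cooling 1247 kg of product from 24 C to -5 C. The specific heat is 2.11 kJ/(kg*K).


dT = 24 - (-5) = 29 K
Q = m * cp * dT = 1247 * 2.11 * 29
Q = 76304 kJ

76304


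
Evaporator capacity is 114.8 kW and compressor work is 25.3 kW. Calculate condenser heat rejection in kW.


Q_cond = Q_evap + W
Q_cond = 114.8 + 25.3
Q_cond = 140.1 kW

140.1


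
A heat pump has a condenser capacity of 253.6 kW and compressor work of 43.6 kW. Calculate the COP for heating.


COP_hp = Q_cond / W
COP_hp = 253.6 / 43.6
COP_hp = 5.817

5.817


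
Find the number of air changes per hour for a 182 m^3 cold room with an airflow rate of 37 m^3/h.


ACH = flow / volume
ACH = 37 / 182
ACH = 0.203

0.203


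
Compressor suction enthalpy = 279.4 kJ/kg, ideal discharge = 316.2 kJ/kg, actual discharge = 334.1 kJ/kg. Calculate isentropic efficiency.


dh_ideal = 316.2 - 279.4 = 36.8 kJ/kg
dh_actual = 334.1 - 279.4 = 54.7 kJ/kg
eta_s = dh_ideal / dh_actual = 36.8 / 54.7
eta_s = 0.6728

0.6728


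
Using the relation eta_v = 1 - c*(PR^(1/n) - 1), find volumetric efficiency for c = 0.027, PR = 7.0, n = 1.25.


PR^(1/n) = 7.0^(1/1.25) = 4.74327639
eta_v = 1 - 0.027 * (4.74327639 - 1)
eta_v = 0.8989

0.8989


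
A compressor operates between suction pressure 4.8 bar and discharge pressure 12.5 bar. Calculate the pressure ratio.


PR = P_high / P_low
PR = 12.5 / 4.8
PR = 2.604

2.604


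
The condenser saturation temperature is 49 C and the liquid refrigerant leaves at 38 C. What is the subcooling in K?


Subcooling = T_cond - T_liquid
Subcooling = 49 - 38
Subcooling = 11 K

11


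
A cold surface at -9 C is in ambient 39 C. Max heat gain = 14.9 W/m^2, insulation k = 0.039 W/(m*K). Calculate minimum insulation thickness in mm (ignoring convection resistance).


dT = 39 - (-9) = 48 K
thickness = k * dT / q_max * 1000
thickness = 0.039 * 48 / 14.9 * 1000
thickness = 125.6 mm

125.6


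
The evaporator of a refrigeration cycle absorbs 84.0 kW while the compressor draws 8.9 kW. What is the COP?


COP = Q_evap / W
COP = 84.0 / 8.9
COP = 9.438

9.438


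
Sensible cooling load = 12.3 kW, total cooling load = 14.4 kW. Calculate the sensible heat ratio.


SHR = Q_sensible / Q_total
SHR = 12.3 / 14.4
SHR = 0.854

0.854


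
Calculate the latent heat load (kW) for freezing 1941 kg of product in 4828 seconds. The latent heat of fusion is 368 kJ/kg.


Q_lat = m * h_fg / t
Q_lat = 1941 * 368 / 4828
Q_lat = 147.95 kW

147.95


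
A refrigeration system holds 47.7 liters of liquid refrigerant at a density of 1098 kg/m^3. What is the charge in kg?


Charge = V * rho / 1000
Charge = 47.7 * 1098 / 1000
Charge = 52.37 kg

52.37


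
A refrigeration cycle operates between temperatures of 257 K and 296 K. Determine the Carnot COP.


dT = 296 - 257 = 39 K
COP_carnot = T_cold / dT = 257 / 39
COP_carnot = 6.59

6.59


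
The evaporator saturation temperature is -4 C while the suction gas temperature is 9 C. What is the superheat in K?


Superheat = T_suction - T_evap
Superheat = 9 - (-4)
Superheat = 13 K

13


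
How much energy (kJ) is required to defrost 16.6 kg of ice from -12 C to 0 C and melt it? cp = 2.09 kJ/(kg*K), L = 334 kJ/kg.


Sensible heat = cp * dT = 2.09 * 12 = 25.08 kJ/kg
Total per kg = 25.08 + 334 = 359.08 kJ/kg
Q = m * total = 16.6 * 359.08
Q = 5960.7 kJ

5960.7


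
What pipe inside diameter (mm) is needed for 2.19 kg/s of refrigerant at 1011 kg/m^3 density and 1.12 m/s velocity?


A = m_dot / (rho * v) = 2.19 / (1011 * 1.12) = 0.001934082238 m^2
d = sqrt(4*A/pi) * 1000
d = 49.6 mm

49.6


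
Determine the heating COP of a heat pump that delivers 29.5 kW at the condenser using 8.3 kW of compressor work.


COP_hp = Q_cond / W
COP_hp = 29.5 / 8.3
COP_hp = 3.554

3.554


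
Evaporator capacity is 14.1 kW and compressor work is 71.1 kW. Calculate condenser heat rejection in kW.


Q_cond = Q_evap + W
Q_cond = 14.1 + 71.1
Q_cond = 85.2 kW

85.2


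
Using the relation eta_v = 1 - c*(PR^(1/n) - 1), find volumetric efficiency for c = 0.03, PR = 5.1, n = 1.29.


PR^(1/n) = 5.1^(1/1.29) = 3.53593288
eta_v = 1 - 0.03 * (3.53593288 - 1)
eta_v = 0.9239

0.9239


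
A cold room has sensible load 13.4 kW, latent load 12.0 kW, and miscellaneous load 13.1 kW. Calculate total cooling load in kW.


Q_total = Q_s + Q_l + Q_misc
Q_total = 13.4 + 12.0 + 13.1
Q_total = 38.5 kW

38.5


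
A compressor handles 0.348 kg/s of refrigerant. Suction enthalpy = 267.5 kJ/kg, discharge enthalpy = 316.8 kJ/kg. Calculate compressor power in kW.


dh = 316.8 - 267.5 = 49.3 kJ/kg
W = m_dot * dh = 0.348 * 49.3 = 17.16 kW

17.16


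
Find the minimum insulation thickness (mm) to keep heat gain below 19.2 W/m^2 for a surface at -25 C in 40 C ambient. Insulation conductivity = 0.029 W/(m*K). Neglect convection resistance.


dT = 40 - (-25) = 65 K
thickness = k * dT / q_max * 1000
thickness = 0.029 * 65 / 19.2 * 1000
thickness = 98.2 mm

98.2


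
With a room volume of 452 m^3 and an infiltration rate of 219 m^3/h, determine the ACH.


ACH = flow / volume
ACH = 219 / 452
ACH = 0.485

0.485


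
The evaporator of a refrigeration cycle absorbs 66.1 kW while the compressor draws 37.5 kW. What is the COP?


COP = Q_evap / W
COP = 66.1 / 37.5
COP = 1.763

1.763


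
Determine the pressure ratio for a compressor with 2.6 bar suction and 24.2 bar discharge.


PR = P_high / P_low
PR = 24.2 / 2.6
PR = 9.308

9.308


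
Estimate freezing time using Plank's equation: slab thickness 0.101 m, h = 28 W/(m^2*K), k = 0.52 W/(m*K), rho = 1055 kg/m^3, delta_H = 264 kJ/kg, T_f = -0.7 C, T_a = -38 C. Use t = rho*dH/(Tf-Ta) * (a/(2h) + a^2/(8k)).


dT = -0.7 - (-38) = 37.3 K
term1 = a/(2h) = 0.101/(2*28) = 0.001803571429
term2 = a^2/(8k) = 0.101^2/(8*0.52) = 0.002452163462
t = rho*dH*1000/dT * (term1 + term2)
t = 1055*264*1000/37.3 * (0.001803571429 + 0.002452163462)
t = 31778 s

31778


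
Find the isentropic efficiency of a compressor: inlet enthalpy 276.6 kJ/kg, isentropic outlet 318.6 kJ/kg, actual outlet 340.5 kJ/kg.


dh_ideal = 318.6 - 276.6 = 42.0 kJ/kg
dh_actual = 340.5 - 276.6 = 63.9 kJ/kg
eta_s = dh_ideal / dh_actual = 42.0 / 63.9
eta_s = 0.6573

0.6573


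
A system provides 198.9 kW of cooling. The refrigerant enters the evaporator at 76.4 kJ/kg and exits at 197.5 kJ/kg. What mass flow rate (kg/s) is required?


dh = 197.5 - 76.4 = 121.1 kJ/kg
m_dot = Q / dh = 198.9 / 121.1 = 1.6424 kg/s

1.6424


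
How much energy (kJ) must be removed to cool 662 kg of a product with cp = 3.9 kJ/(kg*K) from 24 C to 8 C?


dT = 24 - (8) = 16 K
Q = m * cp * dT = 662 * 3.9 * 16
Q = 41309 kJ

41309


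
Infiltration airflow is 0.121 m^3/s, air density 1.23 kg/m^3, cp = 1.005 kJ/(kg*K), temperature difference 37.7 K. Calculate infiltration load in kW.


Q = V_dot * rho * cp * dT
Q = 0.121 * 1.23 * 1.005 * 37.7
Q = 5.639 kW

5.639


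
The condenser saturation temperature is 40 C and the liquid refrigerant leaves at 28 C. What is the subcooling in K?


Subcooling = T_cond - T_liquid
Subcooling = 40 - 28
Subcooling = 12 K

12


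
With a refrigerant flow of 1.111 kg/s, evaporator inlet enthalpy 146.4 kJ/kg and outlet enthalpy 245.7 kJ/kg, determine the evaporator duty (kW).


dh = 245.7 - 146.4 = 99.3 kJ/kg
Q_evap = m_dot * dh = 1.111 * 99.3
Q_evap = 110.32 kW

110.32


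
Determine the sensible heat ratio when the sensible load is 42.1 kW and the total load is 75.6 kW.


SHR = Q_sensible / Q_total
SHR = 42.1 / 75.6
SHR = 0.557

0.557


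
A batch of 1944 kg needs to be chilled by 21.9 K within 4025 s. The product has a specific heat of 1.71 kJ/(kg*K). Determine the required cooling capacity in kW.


Q = m * cp * dT / t
Q = 1944 * 1.71 * 21.9 / 4025
Q = 18.087 kW

18.087


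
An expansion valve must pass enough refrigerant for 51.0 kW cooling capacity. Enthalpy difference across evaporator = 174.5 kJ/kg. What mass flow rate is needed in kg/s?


m_dot = Q / dh
m_dot = 51.0 / 174.5
m_dot = 0.2923 kg/s

0.2923


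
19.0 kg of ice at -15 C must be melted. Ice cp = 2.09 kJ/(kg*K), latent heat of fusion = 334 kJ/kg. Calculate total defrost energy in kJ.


Sensible heat = cp * dT = 2.09 * 15 = 31.35 kJ/kg
Total per kg = 31.35 + 334 = 365.35 kJ/kg
Q = m * total = 19.0 * 365.35
Q = 6941.7 kJ

6941.7


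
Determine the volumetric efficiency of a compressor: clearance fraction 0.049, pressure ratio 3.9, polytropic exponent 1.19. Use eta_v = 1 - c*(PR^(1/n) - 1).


PR^(1/n) = 3.9^(1/1.19) = 3.13828909
eta_v = 1 - 0.049 * (3.13828909 - 1)
eta_v = 0.8952

0.8952


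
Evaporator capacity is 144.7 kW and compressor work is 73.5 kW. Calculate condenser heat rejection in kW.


Q_cond = Q_evap + W
Q_cond = 144.7 + 73.5
Q_cond = 218.2 kW

218.2


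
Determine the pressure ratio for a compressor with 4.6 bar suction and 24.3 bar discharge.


PR = P_high / P_low
PR = 24.3 / 4.6
PR = 5.283

5.283


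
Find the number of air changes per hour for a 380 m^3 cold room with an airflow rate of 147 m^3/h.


ACH = flow / volume
ACH = 147 / 380
ACH = 0.387

0.387


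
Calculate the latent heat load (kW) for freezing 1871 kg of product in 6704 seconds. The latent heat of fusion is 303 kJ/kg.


Q_lat = m * h_fg / t
Q_lat = 1871 * 303 / 6704
Q_lat = 84.56 kW

84.56


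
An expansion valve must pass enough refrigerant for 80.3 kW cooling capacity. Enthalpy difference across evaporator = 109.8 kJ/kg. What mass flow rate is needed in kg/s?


m_dot = Q / dh
m_dot = 80.3 / 109.8
m_dot = 0.7313 kg/s

0.7313


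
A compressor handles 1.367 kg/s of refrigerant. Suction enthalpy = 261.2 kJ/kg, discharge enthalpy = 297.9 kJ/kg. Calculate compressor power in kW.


dh = 297.9 - 261.2 = 36.7 kJ/kg
W = m_dot * dh = 1.367 * 36.7 = 50.17 kW

50.17


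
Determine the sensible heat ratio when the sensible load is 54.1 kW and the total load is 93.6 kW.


SHR = Q_sensible / Q_total
SHR = 54.1 / 93.6
SHR = 0.578

0.578


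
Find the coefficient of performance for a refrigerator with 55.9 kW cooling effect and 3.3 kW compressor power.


COP = Q_evap / W
COP = 55.9 / 3.3
COP = 16.939

16.939


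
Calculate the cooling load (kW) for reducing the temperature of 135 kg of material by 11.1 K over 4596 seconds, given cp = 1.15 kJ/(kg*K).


Q = m * cp * dT / t
Q = 135 * 1.15 * 11.1 / 4596
Q = 0.375 kW

0.375


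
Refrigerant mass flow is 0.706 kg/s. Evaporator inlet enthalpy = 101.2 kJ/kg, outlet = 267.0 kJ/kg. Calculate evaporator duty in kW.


dh = 267.0 - 101.2 = 165.8 kJ/kg
Q_evap = m_dot * dh = 0.706 * 165.8
Q_evap = 117.05 kW

117.05


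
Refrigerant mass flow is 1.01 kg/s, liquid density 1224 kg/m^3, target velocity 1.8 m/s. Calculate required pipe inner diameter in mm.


A = m_dot / (rho * v) = 1.01 / (1224 * 1.8) = 0.0004584241104 m^2
d = sqrt(4*A/pi) * 1000
d = 24.2 mm

24.2


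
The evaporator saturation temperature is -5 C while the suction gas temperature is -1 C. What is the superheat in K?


Superheat = T_suction - T_evap
Superheat = -1 - (-5)
Superheat = 4 K

4


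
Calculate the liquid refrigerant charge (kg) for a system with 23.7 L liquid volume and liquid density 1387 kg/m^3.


Charge = V * rho / 1000
Charge = 23.7 * 1387 / 1000
Charge = 32.87 kg

32.87


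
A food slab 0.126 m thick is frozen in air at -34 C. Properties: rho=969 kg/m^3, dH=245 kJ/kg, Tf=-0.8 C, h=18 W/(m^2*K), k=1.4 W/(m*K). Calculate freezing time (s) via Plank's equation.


dT = -0.8 - (-34) = 33.2 K
term1 = a/(2h) = 0.126/(2*18) = 0.0035
term2 = a^2/(8k) = 0.126^2/(8*1.4) = 0.0014175
t = rho*dH*1000/dT * (term1 + term2)
t = 969*245*1000/33.2 * (0.0035 + 0.0014175)
t = 35164 s

35164


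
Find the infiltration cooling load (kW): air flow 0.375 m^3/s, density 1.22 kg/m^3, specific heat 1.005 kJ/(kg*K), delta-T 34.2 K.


Q = V_dot * rho * cp * dT
Q = 0.375 * 1.22 * 1.005 * 34.2
Q = 15.725 kW

15.725


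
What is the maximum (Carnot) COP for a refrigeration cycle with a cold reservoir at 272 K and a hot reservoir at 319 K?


dT = 319 - 272 = 47 K
COP_carnot = T_cold / dT = 272 / 47
COP_carnot = 5.787

5.787


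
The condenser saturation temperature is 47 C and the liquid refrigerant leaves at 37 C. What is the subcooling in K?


Subcooling = T_cond - T_liquid
Subcooling = 47 - 37
Subcooling = 10 K

10


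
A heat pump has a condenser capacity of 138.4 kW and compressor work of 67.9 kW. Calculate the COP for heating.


COP_hp = Q_cond / W
COP_hp = 138.4 / 67.9
COP_hp = 2.038

2.038


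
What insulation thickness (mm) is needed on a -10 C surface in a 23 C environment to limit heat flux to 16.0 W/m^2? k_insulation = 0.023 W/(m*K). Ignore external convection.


dT = 23 - (-10) = 33 K
thickness = k * dT / q_max * 1000
thickness = 0.023 * 33 / 16.0 * 1000
thickness = 47.4 mm

47.4


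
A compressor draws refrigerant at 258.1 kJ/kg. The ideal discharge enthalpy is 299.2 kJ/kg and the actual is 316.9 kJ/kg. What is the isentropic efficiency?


dh_ideal = 299.2 - 258.1 = 41.1 kJ/kg
dh_actual = 316.9 - 258.1 = 58.8 kJ/kg
eta_s = dh_ideal / dh_actual = 41.1 / 58.8
eta_s = 0.699

0.699


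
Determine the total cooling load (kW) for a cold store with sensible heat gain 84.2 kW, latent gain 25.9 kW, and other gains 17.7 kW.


Q_total = Q_s + Q_l + Q_misc
Q_total = 84.2 + 25.9 + 17.7
Q_total = 127.8 kW

127.8


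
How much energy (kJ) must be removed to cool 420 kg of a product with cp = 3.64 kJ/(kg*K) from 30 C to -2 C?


dT = 30 - (-2) = 32 K
Q = m * cp * dT = 420 * 3.64 * 32
Q = 48922 kJ

48922


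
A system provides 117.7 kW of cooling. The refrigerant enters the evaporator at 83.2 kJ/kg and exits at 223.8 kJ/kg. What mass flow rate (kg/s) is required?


dh = 223.8 - 83.2 = 140.6 kJ/kg
m_dot = Q / dh = 117.7 / 140.6 = 0.8371 kg/s

0.8371


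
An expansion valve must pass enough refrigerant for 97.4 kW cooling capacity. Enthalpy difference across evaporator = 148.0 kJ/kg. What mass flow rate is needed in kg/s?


m_dot = Q / dh
m_dot = 97.4 / 148.0
m_dot = 0.6581 kg/s

0.6581


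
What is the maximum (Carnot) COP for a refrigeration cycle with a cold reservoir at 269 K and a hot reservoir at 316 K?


dT = 316 - 269 = 47 K
COP_carnot = T_cold / dT = 269 / 47
COP_carnot = 5.723

5.723


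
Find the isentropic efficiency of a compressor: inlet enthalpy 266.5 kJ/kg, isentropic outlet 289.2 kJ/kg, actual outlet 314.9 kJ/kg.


dh_ideal = 289.2 - 266.5 = 22.7 kJ/kg
dh_actual = 314.9 - 266.5 = 48.4 kJ/kg
eta_s = dh_ideal / dh_actual = 22.7 / 48.4
eta_s = 0.469

0.469


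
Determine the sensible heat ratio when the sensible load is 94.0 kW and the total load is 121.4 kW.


SHR = Q_sensible / Q_total
SHR = 94.0 / 121.4
SHR = 0.774

0.774


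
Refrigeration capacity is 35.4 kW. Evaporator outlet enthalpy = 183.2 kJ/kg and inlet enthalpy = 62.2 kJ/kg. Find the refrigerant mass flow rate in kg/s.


dh = 183.2 - 62.2 = 121.0 kJ/kg
m_dot = Q / dh = 35.4 / 121.0 = 0.2926 kg/s

0.2926


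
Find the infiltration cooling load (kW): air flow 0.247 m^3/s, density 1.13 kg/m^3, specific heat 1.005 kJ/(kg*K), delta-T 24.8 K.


Q = V_dot * rho * cp * dT
Q = 0.247 * 1.13 * 1.005 * 24.8
Q = 6.957 kW

6.957


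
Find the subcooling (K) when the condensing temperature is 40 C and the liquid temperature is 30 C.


Subcooling = T_cond - T_liquid
Subcooling = 40 - 30
Subcooling = 10 K

10


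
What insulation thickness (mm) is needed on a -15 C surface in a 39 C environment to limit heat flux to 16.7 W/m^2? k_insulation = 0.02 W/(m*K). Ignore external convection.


dT = 39 - (-15) = 54 K
thickness = k * dT / q_max * 1000
thickness = 0.02 * 54 / 16.7 * 1000
thickness = 64.7 mm

64.7


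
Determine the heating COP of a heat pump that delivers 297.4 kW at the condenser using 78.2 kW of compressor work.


COP_hp = Q_cond / W
COP_hp = 297.4 / 78.2
COP_hp = 3.803

3.803


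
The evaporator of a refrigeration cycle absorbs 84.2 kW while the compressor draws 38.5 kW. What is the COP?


COP = Q_evap / W
COP = 84.2 / 38.5
COP = 2.187

2.187


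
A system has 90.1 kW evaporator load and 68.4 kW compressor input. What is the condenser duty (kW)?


Q_cond = Q_evap + W
Q_cond = 90.1 + 68.4
Q_cond = 158.5 kW

158.5


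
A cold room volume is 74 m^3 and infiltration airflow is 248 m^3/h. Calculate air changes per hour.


ACH = flow / volume
ACH = 248 / 74
ACH = 3.351

3.351


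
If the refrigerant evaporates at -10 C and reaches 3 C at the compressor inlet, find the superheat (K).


Superheat = T_suction - T_evap
Superheat = 3 - (-10)
Superheat = 13 K

13


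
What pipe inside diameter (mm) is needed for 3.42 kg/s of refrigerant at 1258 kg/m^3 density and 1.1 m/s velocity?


A = m_dot / (rho * v) = 3.42 / (1258 * 1.1) = 0.002471455413 m^2
d = sqrt(4*A/pi) * 1000
d = 56.1 mm

56.1


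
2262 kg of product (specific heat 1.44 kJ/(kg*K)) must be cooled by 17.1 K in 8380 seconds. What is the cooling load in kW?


Q = m * cp * dT / t
Q = 2262 * 1.44 * 17.1 / 8380
Q = 6.647 kW

6.647


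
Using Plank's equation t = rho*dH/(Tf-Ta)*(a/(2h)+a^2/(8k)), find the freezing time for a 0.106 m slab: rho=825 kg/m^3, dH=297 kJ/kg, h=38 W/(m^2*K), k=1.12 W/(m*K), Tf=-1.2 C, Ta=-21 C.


dT = -1.2 - (-21) = 19.8 K
term1 = a/(2h) = 0.106/(2*38) = 0.001394736842
term2 = a^2/(8k) = 0.106^2/(8*1.12) = 0.001254017857
t = rho*dH*1000/dT * (term1 + term2)
t = 825*297*1000/19.8 * (0.001394736842 + 0.001254017857)
t = 32778 s

32778


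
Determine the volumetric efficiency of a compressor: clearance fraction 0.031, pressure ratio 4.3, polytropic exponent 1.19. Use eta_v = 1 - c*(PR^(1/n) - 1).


PR^(1/n) = 4.3^(1/1.19) = 3.4066415
eta_v = 1 - 0.031 * (3.4066415 - 1)
eta_v = 0.9254

0.9254


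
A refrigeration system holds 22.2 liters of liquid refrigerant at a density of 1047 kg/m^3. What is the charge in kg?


Charge = V * rho / 1000
Charge = 22.2 * 1047 / 1000
Charge = 23.24 kg

23.24


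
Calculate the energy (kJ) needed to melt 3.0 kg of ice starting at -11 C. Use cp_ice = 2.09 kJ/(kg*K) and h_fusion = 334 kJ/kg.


Sensible heat = cp * dT = 2.09 * 11 = 22.99 kJ/kg
Total per kg = 22.99 + 334 = 356.99 kJ/kg
Q = m * total = 3.0 * 356.99
Q = 1071.0 kJ

1071.0


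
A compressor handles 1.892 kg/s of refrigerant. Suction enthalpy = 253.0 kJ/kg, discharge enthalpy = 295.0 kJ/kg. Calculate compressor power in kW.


dh = 295.0 - 253.0 = 42.0 kJ/kg
W = m_dot * dh = 1.892 * 42.0 = 79.46 kW

79.46


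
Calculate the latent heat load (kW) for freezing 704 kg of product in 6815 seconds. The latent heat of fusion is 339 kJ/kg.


Q_lat = m * h_fg / t
Q_lat = 704 * 339 / 6815
Q_lat = 35.02 kW

35.02


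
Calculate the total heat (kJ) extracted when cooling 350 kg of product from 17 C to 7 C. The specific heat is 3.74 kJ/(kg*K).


dT = 17 - (7) = 10 K
Q = m * cp * dT = 350 * 3.74 * 10
Q = 13090 kJ

13090


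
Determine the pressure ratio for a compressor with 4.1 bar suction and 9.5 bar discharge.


PR = P_high / P_low
PR = 9.5 / 4.1
PR = 2.317

2.317


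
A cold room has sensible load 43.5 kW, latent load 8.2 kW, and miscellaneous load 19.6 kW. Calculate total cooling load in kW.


Q_total = Q_s + Q_l + Q_misc
Q_total = 43.5 + 8.2 + 19.6
Q_total = 71.3 kW

71.3


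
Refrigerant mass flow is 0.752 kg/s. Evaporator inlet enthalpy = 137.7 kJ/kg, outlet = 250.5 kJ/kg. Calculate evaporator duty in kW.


dh = 250.5 - 137.7 = 112.8 kJ/kg
Q_evap = m_dot * dh = 0.752 * 112.8
Q_evap = 84.83 kW

84.83


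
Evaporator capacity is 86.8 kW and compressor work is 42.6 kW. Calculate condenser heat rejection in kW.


Q_cond = Q_evap + W
Q_cond = 86.8 + 42.6
Q_cond = 129.4 kW

129.4


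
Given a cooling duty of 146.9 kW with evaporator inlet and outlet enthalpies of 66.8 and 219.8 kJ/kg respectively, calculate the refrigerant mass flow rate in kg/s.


dh = 219.8 - 66.8 = 153.0 kJ/kg
m_dot = Q / dh = 146.9 / 153.0 = 0.9601 kg/s

0.9601


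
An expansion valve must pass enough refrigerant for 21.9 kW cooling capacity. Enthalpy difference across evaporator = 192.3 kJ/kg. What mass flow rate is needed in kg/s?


m_dot = Q / dh
m_dot = 21.9 / 192.3
m_dot = 0.1139 kg/s

0.1139


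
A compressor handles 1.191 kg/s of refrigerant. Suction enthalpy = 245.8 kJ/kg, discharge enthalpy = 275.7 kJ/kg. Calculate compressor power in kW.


dh = 275.7 - 245.8 = 29.9 kJ/kg
W = m_dot * dh = 1.191 * 29.9 = 35.61 kW

35.61


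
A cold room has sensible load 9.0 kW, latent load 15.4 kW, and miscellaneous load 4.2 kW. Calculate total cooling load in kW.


Q_total = Q_s + Q_l + Q_misc
Q_total = 9.0 + 15.4 + 4.2
Q_total = 28.6 kW

28.6


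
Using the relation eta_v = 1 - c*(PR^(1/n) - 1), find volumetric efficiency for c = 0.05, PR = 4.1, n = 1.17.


PR^(1/n) = 4.1^(1/1.17) = 3.34000322
eta_v = 1 - 0.05 * (3.34000322 - 1)
eta_v = 0.883

0.883


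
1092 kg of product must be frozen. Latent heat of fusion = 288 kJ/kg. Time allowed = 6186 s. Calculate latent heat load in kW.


Q_lat = m * h_fg / t
Q_lat = 1092 * 288 / 6186
Q_lat = 50.84 kW

50.84


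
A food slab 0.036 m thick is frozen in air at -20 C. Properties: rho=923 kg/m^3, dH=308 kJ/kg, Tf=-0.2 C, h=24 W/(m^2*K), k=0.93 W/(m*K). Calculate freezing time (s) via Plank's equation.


dT = -0.2 - (-20) = 19.8 K
term1 = a/(2h) = 0.036/(2*24) = 0.00075
term2 = a^2/(8k) = 0.036^2/(8*0.93) = 0.0001741935484
t = rho*dH*1000/dT * (term1 + term2)
t = 923*308*1000/19.8 * (0.00075 + 0.0001741935484)
t = 13269 s

13269


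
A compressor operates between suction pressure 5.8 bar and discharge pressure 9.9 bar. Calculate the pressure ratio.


PR = P_high / P_low
PR = 9.9 / 5.8
PR = 1.707

1.707


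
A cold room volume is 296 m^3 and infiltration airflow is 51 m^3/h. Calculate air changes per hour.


ACH = flow / volume
ACH = 51 / 296
ACH = 0.172

0.172


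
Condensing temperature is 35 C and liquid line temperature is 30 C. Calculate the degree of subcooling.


Subcooling = T_cond - T_liquid
Subcooling = 35 - 30
Subcooling = 5 K

5


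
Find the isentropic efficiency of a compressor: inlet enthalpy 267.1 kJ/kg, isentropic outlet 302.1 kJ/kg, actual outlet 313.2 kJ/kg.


dh_ideal = 302.1 - 267.1 = 35.0 kJ/kg
dh_actual = 313.2 - 267.1 = 46.1 kJ/kg
eta_s = dh_ideal / dh_actual = 35.0 / 46.1
eta_s = 0.7592

0.7592


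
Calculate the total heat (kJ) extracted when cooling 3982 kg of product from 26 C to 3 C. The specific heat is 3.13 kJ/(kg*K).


dT = 26 - (3) = 23 K
Q = m * cp * dT = 3982 * 3.13 * 23
Q = 286664 kJ

286664


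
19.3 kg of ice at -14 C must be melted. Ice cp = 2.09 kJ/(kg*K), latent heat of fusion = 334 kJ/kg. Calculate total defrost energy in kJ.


Sensible heat = cp * dT = 2.09 * 14 = 29.26 kJ/kg
Total per kg = 29.26 + 334 = 363.26 kJ/kg
Q = m * total = 19.3 * 363.26
Q = 7010.9 kJ

7010.9


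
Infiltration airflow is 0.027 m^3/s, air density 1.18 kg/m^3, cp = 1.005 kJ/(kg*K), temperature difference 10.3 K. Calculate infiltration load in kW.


Q = V_dot * rho * cp * dT
Q = 0.027 * 1.18 * 1.005 * 10.3
Q = 0.33 kW

0.33


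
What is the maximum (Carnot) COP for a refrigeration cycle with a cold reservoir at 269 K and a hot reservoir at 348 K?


dT = 348 - 269 = 79 K
COP_carnot = T_cold / dT = 269 / 79
COP_carnot = 3.405

3.405


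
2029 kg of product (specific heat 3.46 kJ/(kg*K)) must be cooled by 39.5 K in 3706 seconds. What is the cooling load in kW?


Q = m * cp * dT / t
Q = 2029 * 3.46 * 39.5 / 3706
Q = 74.826 kW

74.826


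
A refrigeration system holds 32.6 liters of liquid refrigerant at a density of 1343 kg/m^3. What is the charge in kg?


Charge = V * rho / 1000
Charge = 32.6 * 1343 / 1000
Charge = 43.78 kg

43.78


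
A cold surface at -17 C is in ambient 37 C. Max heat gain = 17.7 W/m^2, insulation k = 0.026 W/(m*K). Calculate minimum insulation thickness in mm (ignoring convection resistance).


dT = 37 - (-17) = 54 K
thickness = k * dT / q_max * 1000
thickness = 0.026 * 54 / 17.7 * 1000
thickness = 79.3 mm

79.3


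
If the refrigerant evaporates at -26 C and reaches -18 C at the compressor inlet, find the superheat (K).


Superheat = T_suction - T_evap
Superheat = -18 - (-26)
Superheat = 8 K

8


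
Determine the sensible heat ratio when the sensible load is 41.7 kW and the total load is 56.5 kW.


SHR = Q_sensible / Q_total
SHR = 41.7 / 56.5
SHR = 0.738

0.738


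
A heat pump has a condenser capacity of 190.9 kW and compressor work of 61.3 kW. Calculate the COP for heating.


COP_hp = Q_cond / W
COP_hp = 190.9 / 61.3
COP_hp = 3.114

3.114


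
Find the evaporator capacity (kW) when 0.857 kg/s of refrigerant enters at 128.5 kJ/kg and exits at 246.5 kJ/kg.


dh = 246.5 - 128.5 = 118.0 kJ/kg
Q_evap = m_dot * dh = 0.857 * 118.0
Q_evap = 101.13 kW

101.13


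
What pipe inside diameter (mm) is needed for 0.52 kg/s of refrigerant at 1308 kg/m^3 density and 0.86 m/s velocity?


A = m_dot / (rho * v) = 0.52 / (1308 * 0.86) = 0.0004622715312 m^2
d = sqrt(4*A/pi) * 1000
d = 24.3 mm

24.3


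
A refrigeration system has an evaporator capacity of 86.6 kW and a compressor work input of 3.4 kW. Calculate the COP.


COP = Q_evap / W
COP = 86.6 / 3.4
COP = 25.471

25.471


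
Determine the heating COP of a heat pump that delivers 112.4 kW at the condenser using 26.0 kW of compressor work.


COP_hp = Q_cond / W
COP_hp = 112.4 / 26.0
COP_hp = 4.323

4.323


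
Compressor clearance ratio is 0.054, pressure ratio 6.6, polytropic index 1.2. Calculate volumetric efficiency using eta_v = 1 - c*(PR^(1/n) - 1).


PR^(1/n) = 6.6^(1/1.2) = 4.81895954
eta_v = 1 - 0.054 * (4.81895954 - 1)
eta_v = 0.7938

0.7938


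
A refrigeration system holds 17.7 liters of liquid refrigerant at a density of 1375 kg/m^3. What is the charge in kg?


Charge = V * rho / 1000
Charge = 17.7 * 1375 / 1000
Charge = 24.34 kg

24.34


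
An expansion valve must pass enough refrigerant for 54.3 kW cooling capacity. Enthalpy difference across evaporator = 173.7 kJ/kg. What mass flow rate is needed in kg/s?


m_dot = Q / dh
m_dot = 54.3 / 173.7
m_dot = 0.3126 kg/s

0.3126


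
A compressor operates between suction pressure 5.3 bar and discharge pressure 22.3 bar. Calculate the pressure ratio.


PR = P_high / P_low
PR = 22.3 / 5.3
PR = 4.208

4.208


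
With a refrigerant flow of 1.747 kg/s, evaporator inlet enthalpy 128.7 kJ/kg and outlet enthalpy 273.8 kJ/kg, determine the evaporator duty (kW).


dh = 273.8 - 128.7 = 145.1 kJ/kg
Q_evap = m_dot * dh = 1.747 * 145.1
Q_evap = 253.49 kW

253.49


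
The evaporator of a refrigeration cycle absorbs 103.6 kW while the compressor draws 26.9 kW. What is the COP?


COP = Q_evap / W
COP = 103.6 / 26.9
COP = 3.851

3.851


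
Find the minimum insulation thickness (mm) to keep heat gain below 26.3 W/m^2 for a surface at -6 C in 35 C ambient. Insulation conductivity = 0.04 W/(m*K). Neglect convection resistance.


dT = 35 - (-6) = 41 K
thickness = k * dT / q_max * 1000
thickness = 0.04 * 41 / 26.3 * 1000
thickness = 62.4 mm

62.4


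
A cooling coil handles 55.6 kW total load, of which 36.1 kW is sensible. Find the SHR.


SHR = Q_sensible / Q_total
SHR = 36.1 / 55.6
SHR = 0.649

0.649


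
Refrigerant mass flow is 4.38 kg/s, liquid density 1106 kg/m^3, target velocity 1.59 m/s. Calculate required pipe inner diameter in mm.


A = m_dot / (rho * v) = 4.38 / (1106 * 1.59) = 0.002490702515 m^2
d = sqrt(4*A/pi) * 1000
d = 56.3 mm

56.3


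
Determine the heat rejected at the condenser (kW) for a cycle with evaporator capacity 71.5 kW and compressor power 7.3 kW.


Q_cond = Q_evap + W
Q_cond = 71.5 + 7.3
Q_cond = 78.8 kW

78.8


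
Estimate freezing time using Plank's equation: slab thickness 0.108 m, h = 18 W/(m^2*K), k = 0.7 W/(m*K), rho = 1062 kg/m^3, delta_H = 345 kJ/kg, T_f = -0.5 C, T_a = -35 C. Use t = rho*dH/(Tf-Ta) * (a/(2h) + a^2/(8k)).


dT = -0.5 - (-35) = 34.5 K
term1 = a/(2h) = 0.108/(2*18) = 0.003
term2 = a^2/(8k) = 0.108^2/(8*0.7) = 0.002082857143
t = rho*dH*1000/dT * (term1 + term2)
t = 1062*345*1000/34.5 * (0.003 + 0.002082857143)
t = 53980 s

53980


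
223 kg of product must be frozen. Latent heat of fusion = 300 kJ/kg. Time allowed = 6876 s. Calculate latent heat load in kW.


Q_lat = m * h_fg / t
Q_lat = 223 * 300 / 6876
Q_lat = 9.73 kW

9.73


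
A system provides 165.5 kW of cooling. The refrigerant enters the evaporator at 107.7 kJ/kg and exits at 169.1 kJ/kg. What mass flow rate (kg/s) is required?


dh = 169.1 - 107.7 = 61.4 kJ/kg
m_dot = Q / dh = 165.5 / 61.4 = 2.6954 kg/s

2.6954


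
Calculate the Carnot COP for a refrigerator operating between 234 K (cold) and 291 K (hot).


dT = 291 - 234 = 57 K
COP_carnot = T_cold / dT = 234 / 57
COP_carnot = 4.105

4.105


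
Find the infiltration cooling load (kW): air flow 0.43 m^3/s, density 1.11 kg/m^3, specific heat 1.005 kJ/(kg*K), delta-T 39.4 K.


Q = V_dot * rho * cp * dT
Q = 0.43 * 1.11 * 1.005 * 39.4
Q = 18.9 kW

18.9


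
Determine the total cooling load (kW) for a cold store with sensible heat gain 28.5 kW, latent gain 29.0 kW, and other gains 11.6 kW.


Q_total = Q_s + Q_l + Q_misc
Q_total = 28.5 + 29.0 + 11.6
Q_total = 69.1 kW

69.1


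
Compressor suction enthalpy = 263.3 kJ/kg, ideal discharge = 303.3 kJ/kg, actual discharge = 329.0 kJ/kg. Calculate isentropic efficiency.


dh_ideal = 303.3 - 263.3 = 40.0 kJ/kg
dh_actual = 329.0 - 263.3 = 65.7 kJ/kg
eta_s = dh_ideal / dh_actual = 40.0 / 65.7
eta_s = 0.6088

0.6088


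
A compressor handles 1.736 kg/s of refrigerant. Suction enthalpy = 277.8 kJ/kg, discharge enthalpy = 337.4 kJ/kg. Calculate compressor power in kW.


dh = 337.4 - 277.8 = 59.6 kJ/kg
W = m_dot * dh = 1.736 * 59.6 = 103.47 kW

103.47


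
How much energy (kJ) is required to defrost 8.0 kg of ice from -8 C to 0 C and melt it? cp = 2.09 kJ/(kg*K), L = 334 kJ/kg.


Sensible heat = cp * dT = 2.09 * 8 = 16.72 kJ/kg
Total per kg = 16.72 + 334 = 350.72 kJ/kg
Q = m * total = 8.0 * 350.72
Q = 2805.8 kJ

2805.8


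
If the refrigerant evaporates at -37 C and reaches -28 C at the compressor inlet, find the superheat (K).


Superheat = T_suction - T_evap
Superheat = -28 - (-37)
Superheat = 9 K

9


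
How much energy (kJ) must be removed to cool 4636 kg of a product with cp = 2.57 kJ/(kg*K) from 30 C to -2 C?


dT = 30 - (-2) = 32 K
Q = m * cp * dT = 4636 * 2.57 * 32
Q = 381265 kJ

381265


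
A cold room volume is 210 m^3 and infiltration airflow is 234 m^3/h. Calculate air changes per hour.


ACH = flow / volume
ACH = 234 / 210
ACH = 1.114

1.114


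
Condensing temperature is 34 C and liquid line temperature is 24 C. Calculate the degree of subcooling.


Subcooling = T_cond - T_liquid
Subcooling = 34 - 24
Subcooling = 10 K

10


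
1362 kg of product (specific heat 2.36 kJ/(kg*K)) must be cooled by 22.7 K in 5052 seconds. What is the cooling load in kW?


Q = m * cp * dT / t
Q = 1362 * 2.36 * 22.7 / 5052
Q = 14.443 kW

14.443


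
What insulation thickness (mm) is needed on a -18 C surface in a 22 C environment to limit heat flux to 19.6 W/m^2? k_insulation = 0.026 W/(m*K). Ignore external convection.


dT = 22 - (-18) = 40 K
thickness = k * dT / q_max * 1000
thickness = 0.026 * 40 / 19.6 * 1000
thickness = 53.1 mm

53.1


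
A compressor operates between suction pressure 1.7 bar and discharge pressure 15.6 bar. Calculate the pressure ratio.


PR = P_high / P_low
PR = 15.6 / 1.7
PR = 9.176

9.176


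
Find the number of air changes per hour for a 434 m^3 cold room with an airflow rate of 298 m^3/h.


ACH = flow / volume
ACH = 298 / 434
ACH = 0.687

0.687


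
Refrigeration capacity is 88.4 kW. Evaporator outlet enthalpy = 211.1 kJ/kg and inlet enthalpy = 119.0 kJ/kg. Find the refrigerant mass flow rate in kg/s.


dh = 211.1 - 119.0 = 92.1 kJ/kg
m_dot = Q / dh = 88.4 / 92.1 = 0.9598 kg/s

0.9598


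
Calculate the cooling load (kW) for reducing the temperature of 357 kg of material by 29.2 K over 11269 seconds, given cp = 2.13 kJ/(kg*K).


Q = m * cp * dT / t
Q = 357 * 2.13 * 29.2 / 11269
Q = 1.97 kW

1.97


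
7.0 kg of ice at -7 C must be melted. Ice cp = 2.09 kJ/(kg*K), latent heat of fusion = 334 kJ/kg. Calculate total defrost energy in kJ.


Sensible heat = cp * dT = 2.09 * 7 = 14.63 kJ/kg
Total per kg = 14.63 + 334 = 348.63 kJ/kg
Q = m * total = 7.0 * 348.63
Q = 2440.4 kJ

2440.4


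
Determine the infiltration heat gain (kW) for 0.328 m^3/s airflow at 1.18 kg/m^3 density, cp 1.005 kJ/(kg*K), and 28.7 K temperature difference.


Q = V_dot * rho * cp * dT
Q = 0.328 * 1.18 * 1.005 * 28.7
Q = 11.164 kW

11.164


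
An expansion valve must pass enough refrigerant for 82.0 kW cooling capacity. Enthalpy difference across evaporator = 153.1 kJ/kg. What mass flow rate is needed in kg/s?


m_dot = Q / dh
m_dot = 82.0 / 153.1
m_dot = 0.5356 kg/s

0.5356


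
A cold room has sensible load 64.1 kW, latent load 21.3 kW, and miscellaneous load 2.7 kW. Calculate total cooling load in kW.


Q_total = Q_s + Q_l + Q_misc
Q_total = 64.1 + 21.3 + 2.7
Q_total = 88.1 kW

88.1


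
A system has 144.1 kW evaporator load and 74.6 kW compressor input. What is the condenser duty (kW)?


Q_cond = Q_evap + W
Q_cond = 144.1 + 74.6
Q_cond = 218.7 kW

218.7


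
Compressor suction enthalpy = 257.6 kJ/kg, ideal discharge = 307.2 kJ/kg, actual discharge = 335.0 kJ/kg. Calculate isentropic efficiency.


dh_ideal = 307.2 - 257.6 = 49.6 kJ/kg
dh_actual = 335.0 - 257.6 = 77.4 kJ/kg
eta_s = dh_ideal / dh_actual = 49.6 / 77.4
eta_s = 0.6408

0.6408


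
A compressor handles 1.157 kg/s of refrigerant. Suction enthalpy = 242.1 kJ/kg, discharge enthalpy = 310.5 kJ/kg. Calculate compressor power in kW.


dh = 310.5 - 242.1 = 68.4 kJ/kg
W = m_dot * dh = 1.157 * 68.4 = 79.14 kW

79.14


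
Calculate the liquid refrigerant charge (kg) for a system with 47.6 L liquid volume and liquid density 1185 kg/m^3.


Charge = V * rho / 1000
Charge = 47.6 * 1185 / 1000
Charge = 56.41 kg

56.41


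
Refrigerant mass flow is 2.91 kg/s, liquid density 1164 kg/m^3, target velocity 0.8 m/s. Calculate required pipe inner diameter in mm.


A = m_dot / (rho * v) = 2.91 / (1164 * 0.8) = 0.003125 m^2
d = sqrt(4*A/pi) * 1000
d = 63.1 mm

63.1


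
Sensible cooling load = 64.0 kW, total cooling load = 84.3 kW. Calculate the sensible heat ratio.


SHR = Q_sensible / Q_total
SHR = 64.0 / 84.3
SHR = 0.759

0.759


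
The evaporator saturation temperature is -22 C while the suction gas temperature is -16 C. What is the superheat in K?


Superheat = T_suction - T_evap
Superheat = -16 - (-22)
Superheat = 6 K

6


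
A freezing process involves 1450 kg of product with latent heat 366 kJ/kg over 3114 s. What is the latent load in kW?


Q_lat = m * h_fg / t
Q_lat = 1450 * 366 / 3114
Q_lat = 170.42 kW

170.42


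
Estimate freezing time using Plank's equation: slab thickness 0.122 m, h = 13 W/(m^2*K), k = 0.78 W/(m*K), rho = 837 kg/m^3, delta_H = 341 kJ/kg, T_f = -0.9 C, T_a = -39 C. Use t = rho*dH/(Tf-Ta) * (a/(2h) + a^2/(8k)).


dT = -0.9 - (-39) = 38.1 K
term1 = a/(2h) = 0.122/(2*13) = 0.004692307692
term2 = a^2/(8k) = 0.122^2/(8*0.78) = 0.00238525641
t = rho*dH*1000/dT * (term1 + term2)
t = 837*341*1000/38.1 * (0.004692307692 + 0.00238525641)
t = 53020 s

53020


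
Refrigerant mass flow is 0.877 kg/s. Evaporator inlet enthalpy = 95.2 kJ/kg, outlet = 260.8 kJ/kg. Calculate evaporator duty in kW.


dh = 260.8 - 95.2 = 165.6 kJ/kg
Q_evap = m_dot * dh = 0.877 * 165.6
Q_evap = 145.23 kW

145.23


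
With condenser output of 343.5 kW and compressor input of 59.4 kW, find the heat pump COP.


COP_hp = Q_cond / W
COP_hp = 343.5 / 59.4
COP_hp = 5.783

5.783


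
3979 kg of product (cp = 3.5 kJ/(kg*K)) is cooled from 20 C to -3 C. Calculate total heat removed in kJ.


dT = 20 - (-3) = 23 K
Q = m * cp * dT = 3979 * 3.5 * 23
Q = 320310 kJ

320310


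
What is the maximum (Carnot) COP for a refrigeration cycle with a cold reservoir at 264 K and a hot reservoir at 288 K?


dT = 288 - 264 = 24 K
COP_carnot = T_cold / dT = 264 / 24
COP_carnot = 11.0

11.0


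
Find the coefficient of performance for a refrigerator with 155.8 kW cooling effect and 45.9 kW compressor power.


COP = Q_evap / W
COP = 155.8 / 45.9
COP = 3.394

3.394


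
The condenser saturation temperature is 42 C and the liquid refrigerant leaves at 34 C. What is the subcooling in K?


Subcooling = T_cond - T_liquid
Subcooling = 42 - 34
Subcooling = 8 K

8


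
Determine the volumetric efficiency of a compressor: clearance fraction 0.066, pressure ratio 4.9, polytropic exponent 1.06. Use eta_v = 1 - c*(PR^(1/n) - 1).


PR^(1/n) = 4.9^(1/1.06) = 4.47845668
eta_v = 1 - 0.066 * (4.47845668 - 1)
eta_v = 0.7704

0.7704


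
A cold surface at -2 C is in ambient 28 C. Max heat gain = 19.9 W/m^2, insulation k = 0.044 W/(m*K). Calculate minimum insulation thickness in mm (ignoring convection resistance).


dT = 28 - (-2) = 30 K
thickness = k * dT / q_max * 1000
thickness = 0.044 * 30 / 19.9 * 1000
thickness = 66.3 mm

66.3


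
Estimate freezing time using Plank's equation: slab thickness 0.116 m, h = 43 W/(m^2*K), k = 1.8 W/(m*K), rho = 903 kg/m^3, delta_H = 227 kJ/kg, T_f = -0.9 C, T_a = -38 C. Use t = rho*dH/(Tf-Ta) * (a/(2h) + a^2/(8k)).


dT = -0.9 - (-38) = 37.1 K
term1 = a/(2h) = 0.116/(2*43) = 0.001348837209
term2 = a^2/(8k) = 0.116^2/(8*1.8) = 0.0009344444444
t = rho*dH*1000/dT * (term1 + term2)
t = 903*227*1000/37.1 * (0.001348837209 + 0.0009344444444)
t = 12615 s

12615


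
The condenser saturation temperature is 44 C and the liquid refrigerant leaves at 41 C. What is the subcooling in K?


Subcooling = T_cond - T_liquid
Subcooling = 44 - 41
Subcooling = 3 K

3
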